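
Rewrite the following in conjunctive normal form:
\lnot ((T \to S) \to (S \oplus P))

\lnot ((T \to S) \to (S \oplus P))
= \lnot (\lnot (T \to S) \lor (S \oplus P))   [eliminate \to]
= \lnot (\lnot (\lnot T \lor S) \lor (S \oplus P))   [eliminate \to]
= \lnot (\lnot (\lnot T \lor S) \lor ((S \lor P) \land \lnot (S \land P)))   [expand \oplus]
= \lnot \lnot (\lnot T \lor S) \land \lnot ((S \lor P) \land \lnot (S \land P))   [De Morgan]
= (\lnot T \lor S) \land \lnot ((S \lor P) \land \lnot (S \land P))   [double negation]
= (\lnot T \lor S) \land (\lnot (S \lor P) \lor \lnot \lnot (S \land P))   [De Morgan]
= (\lnot T \lor S) \land ((\lnot S \land \lnot P) \lor \lnot \lnot (S \land P))   [De Morgan]
= (\lnot T \lor S) \land ((\lnot S \land \lnot P) \lor (S \land P))   [double negation]
= (\lnot T \lor S) \land (\lnot S \lor S) \land (\lnot S \lor P) \land (\lnot P \lor S) \land (\lnot P \lor P)   [distribute \lor over \land]
= (\lnot T \lor S) \land (\lnot S \lor P) \land (\lnot P \lor S)   [simplify]

(\lnot T \lor S) \land (\lnot S \lor P) \land (\lnot P \lor S)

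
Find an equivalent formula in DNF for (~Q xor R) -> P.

(Q & ~R) | (R & ~Q) | P

(~Q xor R) -> P
= ~(~Q xor R) | P   [eliminate ->]
= ~((~Q & ~R) | (~~Q & R)) | P   [expand xor]
= (~(~Q & ~R) & ~(~~Q & R)) | P   [De Morgan]
= ((~~Q | ~~R) & ~(~~Q & R)) | P   [De Morgan]
= ((Q | ~~R) & ~(~~Q & R)) | P   [double negation]
= ((Q | R) & ~(~~Q & R)) | P   [double negation]
= ((Q | R) & (~~~Q | ~R)) | P   [De Morgan]
= ((Q | R) & (~Q | ~R)) | P   [double negation]
= (Q & ~Q) | (Q & ~R) | (R & ~Q) | (R & ~R) | P   [distribute & over |]
= (Q & ~R) | (R & ~Q) | P   [simplify]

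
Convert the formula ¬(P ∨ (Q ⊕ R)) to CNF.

¬(P ∨ (Q ⊕ R))
= ¬(P ∨ ((Q ∨ R) ∧ ¬(Q ∧ R)))   [expand ⊕]
= ¬P ∧ ¬((Q ∨ R) ∧ ¬(Q ∧ R))   [De Morgan]
= ¬P ∧ (¬(Q ∨ R) ∨ ¬¬(Q ∧ R))   [De Morgan]
= ¬P ∧ ((¬Q ∧ ¬R) ∨ ¬¬(Q ∧ R))   [De Morgan]
= ¬P ∧ ((¬Q ∧ ¬R) ∨ (Q ∧ R))   [double negation]
= ¬P ∧ (¬Q ∨ Q) ∧ (¬Q ∨ R) ∧ (¬R ∨ Q) ∧ (¬R ∨ R)   [distribute ∨ over ∧]
= ¬P ∧ (¬Q ∨ R) ∧ (¬R ∨ Q)   [simplify]

¬P ∧ (¬Q ∨ R) ∧ (¬R ∨ Q)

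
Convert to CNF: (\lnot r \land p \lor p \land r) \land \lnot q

(\lnot r \land p \lor p \land r) \land \lnot q
≡ (\lnot r \lor p) \land (\lnot r \lor r) \land (p \lor p) \land (p \lor r) \land \lnot q   [distribute \lor over \land]
≡ p \land \lnot q   [simplify]

p \land \lnot q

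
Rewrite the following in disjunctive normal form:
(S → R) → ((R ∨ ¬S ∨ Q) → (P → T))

(S ∧ ¬R) ∨ ¬P ∨ T

(S → R) → ((R ∨ ¬S ∨ Q) → (P → T))
= ¬(S → R) ∨ ((R ∨ ¬S ∨ Q) → (P → T))   [eliminate →]
= ¬(¬S ∨ R) ∨ ((R ∨ ¬S ∨ Q) → (P → T))   [eliminate →]
= ¬(¬S ∨ R) ∨ ¬(R ∨ ¬S ∨ Q) ∨ (P → T)   [eliminate →]
= ¬(¬S ∨ R) ∨ ¬(R ∨ ¬S ∨ Q) ∨ ¬P ∨ T   [eliminate →]
= (¬¬S ∧ ¬R) ∨ ¬(R ∨ ¬S ∨ Q) ∨ ¬P ∨ T   [De Morgan]
= (S ∧ ¬R) ∨ ¬(R ∨ ¬S ∨ Q) ∨ ¬P ∨ T   [double negation]
= (S ∧ ¬R) ∨ (¬R ∧ ¬¬S ∧ ¬Q) ∨ ¬P ∨ T   [De Morgan]
= (S ∧ ¬R) ∨ (¬R ∧ S ∧ ¬Q) ∨ ¬P ∨ T   [double negation]
= (S ∧ ¬R) ∨ ¬P ∨ T   [simplify]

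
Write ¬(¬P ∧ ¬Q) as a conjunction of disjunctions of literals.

P ∨ Q

¬(¬P ∧ ¬Q)
⇔ ¬¬P ∨ ¬¬Q   [De Morgan]
⇔ P ∨ ¬¬Q   [double negation]
⇔ P ∨ Q   [double negation]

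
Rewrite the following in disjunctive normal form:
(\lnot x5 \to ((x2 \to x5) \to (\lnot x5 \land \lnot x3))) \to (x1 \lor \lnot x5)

(\lnot x5 \to ((x2 \to x5) \to (\lnot x5 \land \lnot x3))) \to (x1 \lor \lnot x5)
= \lnot (\lnot x5 \to ((x2 \to x5) \to (\lnot x5 \land \lnot x3))) \lor x1 \lor \lnot x5   [eliminate \to]
= \lnot (\lnot \lnot x5 \lor ((x2 \to x5) \to (\lnot x5 \land \lnot x3))) \lor x1 \lor \lnot x5   [eliminate \to]
= \lnot (\lnot \lnot x5 \lor \lnot (x2 \to x5) \lor (\lnot x5 \land \lnot x3)) \lor x1 \lor \lnot x5   [eliminate \to]
= \lnot (\lnot \lnot x5 \lor \lnot (\lnot x2 \lor x5) \lor (\lnot x5 \land \lnot x3)) \lor x1 \lor \lnot x5   [eliminate \to]
= (\lnot \lnot \lnot x5 \land \lnot \lnot (\lnot x2 \lor x5) \land \lnot (\lnot x5 \land \lnot x3)) \lor x1 \lor \lnot x5   [De Morgan]
= (\lnot x5 \land \lnot \lnot (\lnot x2 \lor x5) \land \lnot (\lnot x5 \land \lnot x3)) \lor x1 \lor \lnot x5   [double negation]
= (\lnot x5 \land (\lnot x2 \lor x5) \land \lnot (\lnot x5 \land \lnot x3)) \lor x1 \lor \lnot x5   [double negation]
= (\lnot x5 \land (\lnot x2 \lor x5) \land (\lnot \lnot x5 \lor \lnot \lnot x3)) \lor x1 \lor \lnot x5   [De Morgan]
= (\lnot x5 \land (\lnot x2 \lor x5) \land (x5 \lor \lnot \lnot x3)) \lor x1 \lor \lnot x5   [double negation]
= (\lnot x5 \land (\lnot x2 \lor x5) \land (x5 \lor x3)) \lor x1 \lor \lnot x5   [double negation]
= (\lnot x5 \land \lnot x2 \land x5) \lor (\lnot x5 \land \lnot x2 \land x3) \lor (\lnot x5 \land x5 \land x5) \lor (\lnot x5 \land x5 \land x3) \lor x1 \lor \lnot x5   [distribute \land over \lor]
= x1 \lor \lnot x5   [simplify]

x1 \lor \lnot x5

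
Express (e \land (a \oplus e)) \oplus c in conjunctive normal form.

(e \land (a \oplus e)) \oplus c
= ((e \land (a \oplus e)) \lor c) \land \lnot (e \land (a \oplus e) \land c)   [expand \oplus]
= ((e \land (a \lor e) \land \lnot (a \land e)) \lor c) \land \lnot (e \land (a \oplus e) \land c)   [expand \oplus]
= ((e \land (a \lor e) \land \lnot (a \land e)) \lor c) \land \lnot (e \land (a \lor e) \land \lnot (a \land e) \land c)   [expand \oplus]
= ((e \land (a \lor e) \land (\lnot a \lor \lnot e)) \lor c) \land \lnot (e \land (a \lor e) \land \lnot (a \land e) \land c)   [De Morgan]
= ((e \land (a \lor e) \land (\lnot a \lor \lnot e)) \lor c) \land (\lnot e \lor \lnot (a \lor e) \lor \lnot \lnot (a \land e) \lor \lnot c)   [De Morgan]
= ((e \land (a \lor e) \land (\lnot a \lor \lnot e)) \lor c) \land (\lnot e \lor (\lnot a \land \lnot e) \lor \lnot \lnot (a \land e) \lor \lnot c)   [De Morgan]
= ((e \land (a \lor e) \land (\lnot a \lor \lnot e)) \lor c) \land (\lnot e \lor (\lnot a \land \lnot e) \lor (a \land e) \lor \lnot c)   [double negation]
= (e \lor c) \land (a \lor e \lor c) \land (\lnot a \lor \lnot e \lor c) \land (\lnot e \lor \lnot a \lor a \lor \lnot c) \land (\lnot e \lor \lnot a \lor e \lor \lnot c) \land (\lnot e \lor \lnot e \lor a \lor \lnot c) \land (\lnot e \lor \lnot e \lor e \lor \lnot c)   [distribute \lor over \land]
= (e \lor c) \land (\lnot a \lor \lnot e \lor c) \land (\lnot e \lor a \lor \lnot c)   [simplify]

(e \lor c) \land (\lnot a \lor \lnot e \lor c) \land (\lnot e \lor a \lor \lnot c)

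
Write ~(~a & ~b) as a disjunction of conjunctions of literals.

~(~a & ~b)
≡ ~~a | ~~b   (De Morgan)
≡ a | ~~b   (double negation)
≡ a | b   (double negation)

a | b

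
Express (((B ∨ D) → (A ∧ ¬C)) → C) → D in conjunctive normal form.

(¬B ∨ A ∨ D) ∧ (¬C ∨ D)

(((B ∨ D) → (A ∧ ¬C)) → C) → D
≡ ¬(((B ∨ D) → (A ∧ ¬C)) → C) ∨ D   (eliminate →)
≡ ¬(¬((B ∨ D) → (A ∧ ¬C)) ∨ C) ∨ D   (eliminate →)
≡ ¬(¬(¬(B ∨ D) ∨ (A ∧ ¬C)) ∨ C) ∨ D   (eliminate →)
≡ (¬¬(¬(B ∨ D) ∨ (A ∧ ¬C)) ∧ ¬C) ∨ D   (De Morgan)
≡ ((¬(B ∨ D) ∨ (A ∧ ¬C)) ∧ ¬C) ∨ D   (double negation)
≡ (((¬B ∧ ¬D) ∨ (A ∧ ¬C)) ∧ ¬C) ∨ D   (De Morgan)
≡ (¬B ∨ A ∨ D) ∧ (¬B ∨ ¬C ∨ D) ∧ (¬D ∨ A ∨ D) ∧ (¬D ∨ ¬C ∨ D) ∧ (¬C ∨ D)   (distribute ∨ over ∧)
≡ (¬B ∨ A ∨ D) ∧ (¬C ∨ D)   (simplify)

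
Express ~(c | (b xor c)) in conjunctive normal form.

~(c | (b xor c))
⇔ ~(c | ((b | c) & ~(b & c)))   (expand xor)
⇔ ~c & ~((b | c) & ~(b & c))   (De Morgan)
⇔ ~c & (~(b | c) | ~~(b & c))   (De Morgan)
⇔ ~c & ((~b & ~c) | ~~(b & c))   (De Morgan)
⇔ ~c & ((~b & ~c) | (b & c))   (double negation)
⇔ ~c & (~b | b) & (~b | c) & (~c | b) & (~c | c)   (distribute | over &)
⇔ ~c & (~b | c)   (simplify)

~c & (~b | c)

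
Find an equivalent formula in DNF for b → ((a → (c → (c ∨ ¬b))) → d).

b → ((a → (c → (c ∨ ¬b))) → d)
≡ ¬b ∨ ((a → (c → (c ∨ ¬b))) → d)   [eliminate →]
≡ ¬b ∨ ¬(a → (c → (c ∨ ¬b))) ∨ d   [eliminate →]
≡ ¬b ∨ ¬(¬a ∨ (c → (c ∨ ¬b))) ∨ d   [eliminate →]
≡ ¬b ∨ ¬(¬a ∨ ¬c ∨ c ∨ ¬b) ∨ d   [eliminate →]
≡ ¬b ∨ (¬¬a ∧ ¬¬c ∧ ¬c ∧ ¬¬b) ∨ d   [De Morgan]
≡ ¬b ∨ (a ∧ ¬¬c ∧ ¬c ∧ ¬¬b) ∨ d   [double negation]
≡ ¬b ∨ (a ∧ c ∧ ¬c ∧ ¬¬b) ∨ d   [double negation]
≡ ¬b ∨ (a ∧ c ∧ ¬c ∧ b) ∨ d   [double negation]
≡ ¬b ∨ d   [simplify]

¬b ∨ d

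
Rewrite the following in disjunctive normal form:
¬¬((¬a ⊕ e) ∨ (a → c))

¬¬((¬a ⊕ e) ∨ (a → c))
≡ ¬¬((¬a ∧ ¬e) ∨ (¬¬a ∧ e) ∨ (a → c))
≡ ¬¬((¬a ∧ ¬e) ∨ (¬¬a ∧ e) ∨ ¬a ∨ c)
≡ (¬a ∧ ¬e) ∨ (¬¬a ∧ e) ∨ ¬a ∨ c
≡ (¬a ∧ ¬e) ∨ (a ∧ e) ∨ ¬a ∨ c
≡ (a ∧ e) ∨ ¬a ∨ c

(a ∧ e) ∨ ¬a ∨ c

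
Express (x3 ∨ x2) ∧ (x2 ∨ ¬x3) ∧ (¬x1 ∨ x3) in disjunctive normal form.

(x3 ∨ x2) ∧ (x2 ∨ ¬x3) ∧ (¬x1 ∨ x3)
⇔ (x3 ∧ x2 ∧ ¬x1) ∨ (x3 ∧ x2 ∧ x3) ∨ (x3 ∧ ¬x3 ∧ ¬x1) ∨ (x3 ∧ ¬x3 ∧ x3) ∨ (x2 ∧ x2 ∧ ¬x1) ∨ (x2 ∧ x2 ∧ x3) ∨ (x2 ∧ ¬x3 ∧ ¬x1) ∨ (x2 ∧ ¬x3 ∧ x3)
⇔ (x3 ∧ x2) ∨ (x2 ∧ ¬x1)

(x3 ∧ x2) ∨ (x2 ∧ ¬x1)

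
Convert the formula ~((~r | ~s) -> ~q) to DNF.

~((~r | ~s) -> ~q)
≡ ~(~(~r | ~s) | ~q)   — eliminate ->
≡ ~~(~r | ~s) & ~~q   — De Morgan
≡ (~r | ~s) & ~~q   — double negation
≡ (~r | ~s) & q   — double negation
≡ (~r & q) | (~s & q)   — distribute & over |

(~r & q) | (~s & q)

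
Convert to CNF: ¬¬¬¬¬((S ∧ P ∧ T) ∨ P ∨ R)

¬P ∧ ¬R

¬¬¬¬¬((S ∧ P ∧ T) ∨ P ∨ R)
≡ ¬¬¬((S ∧ P ∧ T) ∨ P ∨ R)
≡ ¬((S ∧ P ∧ T) ∨ P ∨ R)
≡ ¬(S ∧ P ∧ T) ∧ ¬P ∧ ¬R
≡ (¬S ∨ ¬P ∨ ¬T) ∧ ¬P ∧ ¬R
≡ ¬P ∧ ¬R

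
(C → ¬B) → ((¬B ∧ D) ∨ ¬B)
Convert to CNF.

(C → ¬B) → ((¬B ∧ D) ∨ ¬B)
⇔ ¬(C → ¬B) ∨ (¬B ∧ D) ∨ ¬B   (eliminate →)
⇔ ¬(¬C ∨ ¬B) ∨ (¬B ∧ D) ∨ ¬B   (eliminate →)
⇔ (¬¬C ∧ ¬¬B) ∨ (¬B ∧ D) ∨ ¬B   (De Morgan)
⇔ (C ∧ ¬¬B) ∨ (¬B ∧ D) ∨ ¬B   (double negation)
⇔ (C ∧ B) ∨ (¬B ∧ D) ∨ ¬B   (double negation)
⇔ (C ∨ ¬B ∨ ¬B) ∧ (C ∨ D ∨ ¬B) ∧ (B ∨ ¬B ∨ ¬B) ∧ (B ∨ D ∨ ¬B)   (distribute ∨ over ∧)
⇔ C ∨ ¬B   (simplify)

C ∨ ¬B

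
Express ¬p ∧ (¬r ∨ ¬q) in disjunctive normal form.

(¬p ∧ ¬r) ∨ (¬p ∧ ¬q)

¬p ∧ (¬r ∨ ¬q)
≡ (¬p ∧ ¬r) ∨ (¬p ∧ ¬q)   [distribute ∧ over ∨]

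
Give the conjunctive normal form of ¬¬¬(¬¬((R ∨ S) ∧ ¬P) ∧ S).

¬¬¬(¬¬((R ∨ S) ∧ ¬P) ∧ S)
≡ ¬(¬¬((R ∨ S) ∧ ¬P) ∧ S)   [double negation]
≡ ¬¬¬((R ∨ S) ∧ ¬P) ∨ ¬S   [De Morgan]
≡ ¬((R ∨ S) ∧ ¬P) ∨ ¬S   [double negation]
≡ ¬(R ∨ S) ∨ ¬¬P ∨ ¬S   [De Morgan]
≡ (¬R ∧ ¬S) ∨ ¬¬P ∨ ¬S   [De Morgan]
≡ (¬R ∧ ¬S) ∨ P ∨ ¬S   [double negation]
≡ (¬R ∨ P ∨ ¬S) ∧ (¬S ∨ P ∨ ¬S)   [distribute ∨ over ∧]
≡ ¬S ∨ P   [simplify]

¬S ∨ P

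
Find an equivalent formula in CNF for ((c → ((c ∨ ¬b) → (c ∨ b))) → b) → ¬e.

((c → ((c ∨ ¬b) → (c ∨ b))) → b) → ¬e
= ¬((c → ((c ∨ ¬b) → (c ∨ b))) → b) ∨ ¬e
= ¬(¬(c → ((c ∨ ¬b) → (c ∨ b))) ∨ b) ∨ ¬e
= ¬(¬(¬c ∨ ((c ∨ ¬b) → (c ∨ b))) ∨ b) ∨ ¬e
= ¬(¬(¬c ∨ ¬(c ∨ ¬b) ∨ c ∨ b) ∨ b) ∨ ¬e
= (¬¬(¬c ∨ ¬(c ∨ ¬b) ∨ c ∨ b) ∧ ¬b) ∨ ¬e
= ((¬c ∨ ¬(c ∨ ¬b) ∨ c ∨ b) ∧ ¬b) ∨ ¬e
= ((¬c ∨ (¬c ∧ ¬¬b) ∨ c ∨ b) ∧ ¬b) ∨ ¬e
= ((¬c ∨ (¬c ∧ b) ∨ c ∨ b) ∧ ¬b) ∨ ¬e
= (¬c ∨ ¬c ∨ c ∨ b ∨ ¬e) ∧ (¬c ∨ b ∨ c ∨ b ∨ ¬e) ∧ (¬b ∨ ¬e)
= ¬b ∨ ¬e

¬b ∨ ¬e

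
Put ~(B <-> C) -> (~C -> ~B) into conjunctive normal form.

~B | C

~(B <-> C) -> (~C -> ~B)
≡ ~~(B <-> C) | (~C -> ~B)   [eliminate ->]
≡ ~~((B -> C) & (C -> B)) | (~C -> ~B)   [eliminate <->]
≡ ~~((~B | C) & (C -> B)) | (~C -> ~B)   [eliminate ->]
≡ ~~((~B | C) & (~C | B)) | (~C -> ~B)   [eliminate ->]
≡ ~~((~B | C) & (~C | B)) | ~~C | ~B   [eliminate ->]
≡ ((~B | C) & (~C | B)) | ~~C | ~B   [double negation]
≡ ((~B | C) & (~C | B)) | C | ~B   [double negation]
≡ (~B | C | C | ~B) & (~C | B | C | ~B)   [distribute | over &]
≡ ~B | C   [simplify]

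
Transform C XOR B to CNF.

C XOR B
≡ (C OR B) AND NOT (C AND B)   — expand XOR
≡ (C OR B) AND (NOT C OR NOT B)   — De Morgan

(C OR B) AND (NOT C OR NOT B)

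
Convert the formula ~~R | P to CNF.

R | P

~~R | P
⇔ R | P   [double negation]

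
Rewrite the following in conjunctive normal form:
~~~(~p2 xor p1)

~~~(~p2 xor p1)
= ~~~((~p2 | p1) & ~(~p2 & p1))   [expand xor]
= ~((~p2 | p1) & ~(~p2 & p1))   [double negation]
= ~(~p2 | p1) | ~~(~p2 & p1)   [De Morgan]
= (~~p2 & ~p1) | ~~(~p2 & p1)   [De Morgan]
= (p2 & ~p1) | ~~(~p2 & p1)   [double negation]
= (p2 & ~p1) | (~p2 & p1)   [double negation]
= (p2 | ~p2) & (p2 | p1) & (~p1 | ~p2) & (~p1 | p1)   [distribute | over &]
= (p2 | p1) & (~p1 | ~p2)   [simplify]

(p2 | p1) & (~p1 | ~p2)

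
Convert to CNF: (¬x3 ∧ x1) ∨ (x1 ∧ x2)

(¬x3 ∧ x1) ∨ (x1 ∧ x2)
≡ (¬x3 ∨ x1) ∧ (¬x3 ∨ x2) ∧ (x1 ∨ x1) ∧ (x1 ∨ x2)
≡ (¬x3 ∨ x2) ∧ x1

(¬x3 ∨ x2) ∧ x1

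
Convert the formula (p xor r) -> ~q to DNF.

(~p & ~r) | (r & p) | ~q

(p xor r) -> ~q
≡ ~(p xor r) | ~q   [eliminate ->]
≡ ~((p & ~r) | (~p & r)) | ~q   [expand xor]
≡ (~(p & ~r) & ~(~p & r)) | ~q   [De Morgan]
≡ ((~p | ~~r) & ~(~p & r)) | ~q   [De Morgan]
≡ ((~p | r) & ~(~p & r)) | ~q   [double negation]
≡ ((~p | r) & (~~p | ~r)) | ~q   [De Morgan]
≡ ((~p | r) & (p | ~r)) | ~q   [double negation]
≡ (~p & p) | (~p & ~r) | (r & p) | (r & ~r) | ~q   [distribute & over |]
≡ (~p & ~r) | (r & p) | ~q   [simplify]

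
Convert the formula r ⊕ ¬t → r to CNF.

r ⊕ ¬t → r
≡ ¬(r ⊕ ¬t) ∨ r   — eliminate →
≡ ¬((r ∨ ¬t) ∧ ¬(r ∧ ¬t)) ∨ r   — expand ⊕
≡ ¬(r ∨ ¬t) ∨ ¬¬(r ∧ ¬t) ∨ r   — De Morgan
≡ ¬r ∧ ¬¬t ∨ ¬¬(r ∧ ¬t) ∨ r   — De Morgan
≡ ¬r ∧ t ∨ ¬¬(r ∧ ¬t) ∨ r   — double negation
≡ ¬r ∧ t ∨ r ∧ ¬t ∨ r   — double negation
≡ (¬r ∨ r ∨ r) ∧ (¬r ∨ ¬t ∨ r) ∧ (t ∨ r ∨ r) ∧ (t ∨ ¬t ∨ r)   — distribute ∨ over ∧
≡ t ∨ r   — simplify

t ∨ r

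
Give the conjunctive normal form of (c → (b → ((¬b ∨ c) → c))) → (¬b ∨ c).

c ∨ ¬b

(c → (b → ((¬b ∨ c) → c))) → (¬b ∨ c)
⇔ ¬(c → (b → ((¬b ∨ c) → c))) ∨ ¬b ∨ c   [eliminate →]
⇔ ¬(¬c ∨ (b → ((¬b ∨ c) → c))) ∨ ¬b ∨ c   [eliminate →]
⇔ ¬(¬c ∨ ¬b ∨ ((¬b ∨ c) → c)) ∨ ¬b ∨ c   [eliminate →]
⇔ ¬(¬c ∨ ¬b ∨ ¬(¬b ∨ c) ∨ c) ∨ ¬b ∨ c   [eliminate →]
⇔ (¬¬c ∧ ¬¬b ∧ ¬¬(¬b ∨ c) ∧ ¬c) ∨ ¬b ∨ c   [De Morgan]
⇔ (c ∧ ¬¬b ∧ ¬¬(¬b ∨ c) ∧ ¬c) ∨ ¬b ∨ c   [double negation]
⇔ (c ∧ b ∧ ¬¬(¬b ∨ c) ∧ ¬c) ∨ ¬b ∨ c   [double negation]
⇔ (c ∧ b ∧ (¬b ∨ c) ∧ ¬c) ∨ ¬b ∨ c   [double negation]
⇔ (c ∨ ¬b ∨ c) ∧ (b ∨ ¬b ∨ c) ∧ (¬b ∨ c ∨ ¬b ∨ c) ∧ (¬c ∨ ¬b ∨ c)   [distribute ∨ over ∧]
⇔ c ∨ ¬b   [simplify]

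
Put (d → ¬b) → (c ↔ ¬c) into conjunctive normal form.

(d ∨ ¬c) ∧ (d ∨ c) ∧ (b ∨ ¬c) ∧ (b ∨ c)

(d → ¬b) → (c ↔ ¬c)
≡ ¬(d → ¬b) ∨ (c ↔ ¬c)   (eliminate →)
≡ ¬(¬d ∨ ¬b) ∨ (c ↔ ¬c)   (eliminate →)
≡ ¬(¬d ∨ ¬b) ∨ ((c → ¬c) ∧ (¬c → c))   (eliminate ↔)
≡ ¬(¬d ∨ ¬b) ∨ ((¬c ∨ ¬c) ∧ (¬c → c))   (eliminate →)
≡ ¬(¬d ∨ ¬b) ∨ ((¬c ∨ ¬c) ∧ (¬¬c ∨ c))   (eliminate →)
≡ (¬¬d ∧ ¬¬b) ∨ ((¬c ∨ ¬c) ∧ (¬¬c ∨ c))   (De Morgan)
≡ (d ∧ ¬¬b) ∨ ((¬c ∨ ¬c) ∧ (¬¬c ∨ c))   (double negation)
≡ (d ∧ b) ∨ ((¬c ∨ ¬c) ∧ (¬¬c ∨ c))   (double negation)
≡ (d ∧ b) ∨ ((¬c ∨ ¬c) ∧ (c ∨ c))   (double negation)
≡ (d ∨ ¬c ∨ ¬c) ∧ (d ∨ c ∨ c) ∧ (b ∨ ¬c ∨ ¬c) ∧ (b ∨ c ∨ c)   (distribute ∨ over ∧)
≡ (d ∨ ¬c) ∧ (d ∨ c) ∧ (b ∨ ¬c) ∧ (b ∨ c)   (simplify)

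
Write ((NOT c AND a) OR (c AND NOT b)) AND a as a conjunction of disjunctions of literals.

((NOT c AND a) OR (c AND NOT b)) AND a
⇔ (NOT c OR c) AND (NOT c OR NOT b) AND (a OR c) AND (a OR NOT b) AND a   [distribute OR over AND]
⇔ (NOT c OR NOT b) AND a   [simplify]

(NOT c OR NOT b) AND a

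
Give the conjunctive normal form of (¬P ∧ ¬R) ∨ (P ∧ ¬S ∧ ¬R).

(¬P ∧ ¬R) ∨ (P ∧ ¬S ∧ ¬R)
≡ (¬P ∨ P) ∧ (¬P ∨ ¬S) ∧ (¬P ∨ ¬R) ∧ (¬R ∨ P) ∧ (¬R ∨ ¬S) ∧ (¬R ∨ ¬R)   (distribute ∨ over ∧)
≡ (¬P ∨ ¬S) ∧ ¬R   (simplify)

(¬P ∨ ¬S) ∧ ¬R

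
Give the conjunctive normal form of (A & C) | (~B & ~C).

(A | ~B) & (A | ~C) & (C | ~B)

(A & C) | (~B & ~C)
⇔ (A | ~B) & (A | ~C) & (C | ~B) & (C | ~C)   [distribute | over &]
⇔ (A | ~B) & (A | ~C) & (C | ~B)   [simplify]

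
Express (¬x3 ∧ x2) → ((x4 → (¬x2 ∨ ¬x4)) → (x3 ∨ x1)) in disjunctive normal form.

(¬x3 ∧ x2) → ((x4 → (¬x2 ∨ ¬x4)) → (x3 ∨ x1))
≡ ¬(¬x3 ∧ x2) ∨ ((x4 → (¬x2 ∨ ¬x4)) → (x3 ∨ x1))   — eliminate →
≡ ¬(¬x3 ∧ x2) ∨ ¬(x4 → (¬x2 ∨ ¬x4)) ∨ x3 ∨ x1   — eliminate →
≡ ¬(¬x3 ∧ x2) ∨ ¬(¬x4 ∨ ¬x2 ∨ ¬x4) ∨ x3 ∨ x1   — eliminate →
≡ ¬¬x3 ∨ ¬x2 ∨ ¬(¬x4 ∨ ¬x2 ∨ ¬x4) ∨ x3 ∨ x1   — De Morgan
≡ x3 ∨ ¬x2 ∨ ¬(¬x4 ∨ ¬x2 ∨ ¬x4) ∨ x3 ∨ x1   — double negation
≡ x3 ∨ ¬x2 ∨ (¬¬x4 ∧ ¬¬x2 ∧ ¬¬x4) ∨ x3 ∨ x1   — De Morgan
≡ x3 ∨ ¬x2 ∨ (x4 ∧ ¬¬x2 ∧ ¬¬x4) ∨ x3 ∨ x1   — double negation
≡ x3 ∨ ¬x2 ∨ (x4 ∧ x2 ∧ ¬¬x4) ∨ x3 ∨ x1   — double negation
≡ x3 ∨ ¬x2 ∨ (x4 ∧ x2 ∧ x4) ∨ x3 ∨ x1   — double negation
≡ x3 ∨ ¬x2 ∨ (x4 ∧ x2) ∨ x1   — simplify

x3 ∨ ¬x2 ∨ (x4 ∧ x2) ∨ x1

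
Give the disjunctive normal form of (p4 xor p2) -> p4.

(~p4 & ~p2) | p4

(p4 xor p2) -> p4
≡ ~(p4 xor p2) | p4   (eliminate ->)
≡ ~((p4 & ~p2) | (~p4 & p2)) | p4   (expand xor)
≡ (~(p4 & ~p2) & ~(~p4 & p2)) | p4   (De Morgan)
≡ ((~p4 | ~~p2) & ~(~p4 & p2)) | p4   (De Morgan)
≡ ((~p4 | p2) & ~(~p4 & p2)) | p4   (double negation)
≡ ((~p4 | p2) & (~~p4 | ~p2)) | p4   (De Morgan)
≡ ((~p4 | p2) & (p4 | ~p2)) | p4   (double negation)
≡ (~p4 & p4) | (~p4 & ~p2) | (p2 & p4) | (p2 & ~p2) | p4   (distribute & over |)
≡ (~p4 & ~p2) | p4   (simplify)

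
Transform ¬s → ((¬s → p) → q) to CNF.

¬s → ((¬s → p) → q)
= ¬¬s ∨ ((¬s → p) → q)   [eliminate →]
= ¬¬s ∨ ¬(¬s → p) ∨ q   [eliminate →]
= ¬¬s ∨ ¬(¬¬s ∨ p) ∨ q   [eliminate →]
= s ∨ ¬(¬¬s ∨ p) ∨ q   [double negation]
= s ∨ (¬¬¬s ∧ ¬p) ∨ q   [De Morgan]
= s ∨ (¬s ∧ ¬p) ∨ q   [double negation]
= (s ∨ ¬s ∨ q) ∧ (s ∨ ¬p ∨ q)   [distribute ∨ over ∧]
= s ∨ ¬p ∨ q   [simplify]

s ∨ ¬p ∨ q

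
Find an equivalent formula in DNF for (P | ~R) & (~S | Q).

(P & ~S) | (P & Q) | (~R & ~S) | (~R & Q)

(P | ~R) & (~S | Q)
⇔ (P & ~S) | (P & Q) | (~R & ~S) | (~R & Q)   [distribute & over |]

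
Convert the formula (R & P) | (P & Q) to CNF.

(R & P) | (P & Q)
= (R | P) & (R | Q) & (P | P) & (P | Q)   [distribute | over &]
= (R | Q) & P   [simplify]

(R | Q) & P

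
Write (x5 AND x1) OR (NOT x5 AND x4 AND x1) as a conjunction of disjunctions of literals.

(x5 OR x4) AND x1

(x5 AND x1) OR (NOT x5 AND x4 AND x1)
≡ (x5 OR NOT x5) AND (x5 OR x4) AND (x5 OR x1) AND (x1 OR NOT x5) AND (x1 OR x4) AND (x1 OR x1)   — distribute OR over AND
≡ (x5 OR x4) AND x1   — simplify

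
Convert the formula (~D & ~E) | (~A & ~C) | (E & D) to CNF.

(~D & ~E) | (~A & ~C) | (E & D)
≡ (~D | ~A | E) & (~D | ~A | D) & (~D | ~C | E) & (~D | ~C | D) & (~E | ~A | E) & (~E | ~A | D) & (~E | ~C | E) & (~E | ~C | D)   [distribute | over &]
≡ (~D | ~A | E) & (~D | ~C | E) & (~E | ~A | D) & (~E | ~C | D)   [simplify]

(~D | ~A | E) & (~D | ~C | E) & (~E | ~A | D) & (~E | ~C | D)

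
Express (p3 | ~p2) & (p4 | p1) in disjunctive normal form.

(p3 | ~p2) & (p4 | p1)
= (p3 & p4) | (p3 & p1) | (~p2 & p4) | (~p2 & p1)   [distribute & over |]

(p3 & p4) | (p3 & p1) | (~p2 & p4) | (~p2 & p1)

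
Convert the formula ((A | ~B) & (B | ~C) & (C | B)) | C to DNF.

(A & B) | C

((A | ~B) & (B | ~C) & (C | B)) | C
⇔ (A & B & C) | (A & B & B) | (A & ~C & C) | (A & ~C & B) | (~B & B & C) | (~B & B & B) | (~B & ~C & C) | (~B & ~C & B) | C   — distribute & over |
⇔ (A & B) | C   — simplify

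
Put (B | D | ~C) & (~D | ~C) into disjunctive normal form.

(B | D | ~C) & (~D | ~C)
≡ (B & ~D) | (B & ~C) | (D & ~D) | (D & ~C) | (~C & ~D) | (~C & ~C)   [distribute & over |]
≡ (B & ~D) | ~C   [simplify]

(B & ~D) | ~C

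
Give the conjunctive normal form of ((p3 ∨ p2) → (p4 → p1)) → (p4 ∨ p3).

p4 ∨ p3

((p3 ∨ p2) → (p4 → p1)) → (p4 ∨ p3)
= ¬((p3 ∨ p2) → (p4 → p1)) ∨ p4 ∨ p3   [eliminate →]
= ¬(¬(p3 ∨ p2) ∨ (p4 → p1)) ∨ p4 ∨ p3   [eliminate →]
= ¬(¬(p3 ∨ p2) ∨ ¬p4 ∨ p1) ∨ p4 ∨ p3   [eliminate →]
= (¬¬(p3 ∨ p2) ∧ ¬¬p4 ∧ ¬p1) ∨ p4 ∨ p3   [De Morgan]
= ((p3 ∨ p2) ∧ ¬¬p4 ∧ ¬p1) ∨ p4 ∨ p3   [double negation]
= ((p3 ∨ p2) ∧ p4 ∧ ¬p1) ∨ p4 ∨ p3   [double negation]
= (p3 ∨ p2 ∨ p4 ∨ p3) ∧ (p4 ∨ p4 ∨ p3) ∧ (¬p1 ∨ p4 ∨ p3)   [distribute ∨ over ∧]
= p4 ∨ p3   [simplify]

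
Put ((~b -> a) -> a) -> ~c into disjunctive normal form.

(b & ~a) | ~c

((~b -> a) -> a) -> ~c
≡ ~((~b -> a) -> a) | ~c   [eliminate ->]
≡ ~(~(~b -> a) | a) | ~c   [eliminate ->]
≡ ~(~(~~b | a) | a) | ~c   [eliminate ->]
≡ (~~(~~b | a) & ~a) | ~c   [De Morgan]
≡ ((~~b | a) & ~a) | ~c   [double negation]
≡ ((b | a) & ~a) | ~c   [double negation]
≡ (b & ~a) | (a & ~a) | ~c   [distribute & over |]
≡ (b & ~a) | ~c   [simplify]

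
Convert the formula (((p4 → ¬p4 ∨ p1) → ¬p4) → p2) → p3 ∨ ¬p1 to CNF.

(¬p1 ∨ ¬p4 ∨ p3) ∧ (¬p2 ∨ p3 ∨ ¬p1)

(((p4 → ¬p4 ∨ p1) → ¬p4) → p2) → p3 ∨ ¬p1
= ¬(((p4 → ¬p4 ∨ p1) → ¬p4) → p2) ∨ p3 ∨ ¬p1   [eliminate →]
= ¬(¬((p4 → ¬p4 ∨ p1) → ¬p4) ∨ p2) ∨ p3 ∨ ¬p1   [eliminate →]
= ¬(¬(¬(p4 → ¬p4 ∨ p1) ∨ ¬p4) ∨ p2) ∨ p3 ∨ ¬p1   [eliminate →]
= ¬(¬(¬(¬p4 ∨ ¬p4 ∨ p1) ∨ ¬p4) ∨ p2) ∨ p3 ∨ ¬p1   [eliminate →]
= ¬¬(¬(¬p4 ∨ ¬p4 ∨ p1) ∨ ¬p4) ∧ ¬p2 ∨ p3 ∨ ¬p1   [De Morgan]
= (¬(¬p4 ∨ ¬p4 ∨ p1) ∨ ¬p4) ∧ ¬p2 ∨ p3 ∨ ¬p1   [double negation]
= (¬¬p4 ∧ ¬¬p4 ∧ ¬p1 ∨ ¬p4) ∧ ¬p2 ∨ p3 ∨ ¬p1   [De Morgan]
= (p4 ∧ ¬¬p4 ∧ ¬p1 ∨ ¬p4) ∧ ¬p2 ∨ p3 ∨ ¬p1   [double negation]
= (p4 ∧ p4 ∧ ¬p1 ∨ ¬p4) ∧ ¬p2 ∨ p3 ∨ ¬p1   [double negation]
= (p4 ∨ ¬p4 ∨ p3 ∨ ¬p1) ∧ (p4 ∨ ¬p4 ∨ p3 ∨ ¬p1) ∧ (¬p1 ∨ ¬p4 ∨ p3 ∨ ¬p1) ∧ (¬p2 ∨ p3 ∨ ¬p1)   [distribute ∨ over ∧]
= (¬p1 ∨ ¬p4 ∨ p3) ∧ (¬p2 ∨ p3 ∨ ¬p1)   [simplify]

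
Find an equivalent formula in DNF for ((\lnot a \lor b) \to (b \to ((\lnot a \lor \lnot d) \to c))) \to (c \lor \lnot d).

((\lnot a \lor b) \to (b \to ((\lnot a \lor \lnot d) \to c))) \to (c \lor \lnot d)
= \lnot ((\lnot a \lor b) \to (b \to ((\lnot a \lor \lnot d) \to c))) \lor c \lor \lnot d   [eliminate \to]
= \lnot (\lnot (\lnot a \lor b) \lor (b \to ((\lnot a \lor \lnot d) \to c))) \lor c \lor \lnot d   [eliminate \to]
= \lnot (\lnot (\lnot a \lor b) \lor \lnot b \lor ((\lnot a \lor \lnot d) \to c)) \lor c \lor \lnot d   [eliminate \to]
= \lnot (\lnot (\lnot a \lor b) \lor \lnot b \lor \lnot (\lnot a \lor \lnot d) \lor c) \lor c \lor \lnot d   [eliminate \to]
= (\lnot \lnot (\lnot a \lor b) \land \lnot \lnot b \land \lnot \lnot (\lnot a \lor \lnot d) \land \lnot c) \lor c \lor \lnot d   [De Morgan]
= ((\lnot a \lor b) \land \lnot \lnot b \land \lnot \lnot (\lnot a \lor \lnot d) \land \lnot c) \lor c \lor \lnot d   [double negation]
= ((\lnot a \lor b) \land b \land \lnot \lnot (\lnot a \lor \lnot d) \land \lnot c) \lor c \lor \lnot d   [double negation]
= ((\lnot a \lor b) \land b \land (\lnot a \lor \lnot d) \land \lnot c) \lor c \lor \lnot d   [double negation]
= (\lnot a \land b \land \lnot a \land \lnot c) \lor (\lnot a \land b \land \lnot d \land \lnot c) \lor (b \land b \land \lnot a \land \lnot c) \lor (b \land b \land \lnot d \land \lnot c) \lor c \lor \lnot d   [distribute \land over \lor]
= (\lnot a \land b \land \lnot c) \lor c \lor \lnot d   [simplify]

(\lnot a \land b \land \lnot c) \lor c \lor \lnot d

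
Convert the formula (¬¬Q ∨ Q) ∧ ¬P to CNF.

Q ∧ ¬P

(¬¬Q ∨ Q) ∧ ¬P
= (Q ∨ Q) ∧ ¬P   — double negation
= Q ∧ ¬P   — simplify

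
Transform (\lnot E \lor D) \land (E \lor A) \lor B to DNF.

(\lnot E \lor D) \land (E \lor A) \lor B
= \lnot E \land E \lor \lnot E \land A \lor D \land E \lor D \land A \lor B   — distribute \land over \lor
= \lnot E \land A \lor D \land E \lor D \land A \lor B   — simplify

\lnot E \land A \lor D \land E \lor D \land A \lor B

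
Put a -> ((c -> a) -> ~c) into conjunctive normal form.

~a | ~c

a -> ((c -> a) -> ~c)
= ~a | ((c -> a) -> ~c)   — eliminate ->
= ~a | ~(c -> a) | ~c   — eliminate ->
= ~a | ~(~c | a) | ~c   — eliminate ->
= ~a | (~~c & ~a) | ~c   — De Morgan
= ~a | (c & ~a) | ~c   — double negation
= (~a | c | ~c) & (~a | ~a | ~c)   — distribute | over &
= ~a | ~c   — simplify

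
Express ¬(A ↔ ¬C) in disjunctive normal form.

¬(A ↔ ¬C)
≡ ¬((A → ¬C) ∧ (¬C → A))   [eliminate ↔]
≡ ¬((¬A ∨ ¬C) ∧ (¬C → A))   [eliminate →]
≡ ¬((¬A ∨ ¬C) ∧ (¬¬C ∨ A))   [eliminate →]
≡ ¬(¬A ∨ ¬C) ∨ ¬(¬¬C ∨ A)   [De Morgan]
≡ (¬¬A ∧ ¬¬C) ∨ ¬(¬¬C ∨ A)   [De Morgan]
≡ (A ∧ ¬¬C) ∨ ¬(¬¬C ∨ A)   [double negation]
≡ (A ∧ C) ∨ ¬(¬¬C ∨ A)   [double negation]
≡ (A ∧ C) ∨ (¬¬¬C ∧ ¬A)   [De Morgan]
≡ (A ∧ C) ∨ (¬C ∧ ¬A)   [double negation]

(A ∧ C) ∨ (¬C ∧ ¬A)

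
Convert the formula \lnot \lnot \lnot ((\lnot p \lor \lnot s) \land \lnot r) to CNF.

\lnot \lnot \lnot ((\lnot p \lor \lnot s) \land \lnot r)
= \lnot ((\lnot p \lor \lnot s) \land \lnot r)   [double negation]
= \lnot (\lnot p \lor \lnot s) \lor \lnot \lnot r   [De Morgan]
= (\lnot \lnot p \land \lnot \lnot s) \lor \lnot \lnot r   [De Morgan]
= (p \land \lnot \lnot s) \lor \lnot \lnot r   [double negation]
= (p \land s) \lor \lnot \lnot r   [double negation]
= (p \land s) \lor r   [double negation]
= (p \lor r) \land (s \lor r)   [distribute \lor over \land]

(p \lor r) \land (s \lor r)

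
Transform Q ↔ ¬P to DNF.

(¬Q ∧ P) ∨ (¬P ∧ Q)

Q ↔ ¬P
= (Q → ¬P) ∧ (¬P → Q)   — eliminate ↔
= (¬Q ∨ ¬P) ∧ (¬P → Q)   — eliminate →
= (¬Q ∨ ¬P) ∧ (¬¬P ∨ Q)   — eliminate →
= (¬Q ∨ ¬P) ∧ (P ∨ Q)   — double negation
= (¬Q ∧ P) ∨ (¬Q ∧ Q) ∨ (¬P ∧ P) ∨ (¬P ∧ Q)   — distribute ∧ over ∨
= (¬Q ∧ P) ∨ (¬P ∧ Q)   — simplify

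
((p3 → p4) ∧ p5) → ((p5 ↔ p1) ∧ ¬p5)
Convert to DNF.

(p3 ∧ ¬p4) ∨ ¬p5

((p3 → p4) ∧ p5) → ((p5 ↔ p1) ∧ ¬p5)
≡ ¬((p3 → p4) ∧ p5) ∨ ((p5 ↔ p1) ∧ ¬p5)   (eliminate →)
≡ ¬((¬p3 ∨ p4) ∧ p5) ∨ ((p5 ↔ p1) ∧ ¬p5)   (eliminate →)
≡ ¬((¬p3 ∨ p4) ∧ p5) ∨ ((p5 → p1) ∧ (p1 → p5) ∧ ¬p5)   (eliminate ↔)
≡ ¬((¬p3 ∨ p4) ∧ p5) ∨ ((¬p5 ∨ p1) ∧ (p1 → p5) ∧ ¬p5)   (eliminate →)
≡ ¬((¬p3 ∨ p4) ∧ p5) ∨ ((¬p5 ∨ p1) ∧ (¬p1 ∨ p5) ∧ ¬p5)   (eliminate →)
≡ ¬(¬p3 ∨ p4) ∨ ¬p5 ∨ ((¬p5 ∨ p1) ∧ (¬p1 ∨ p5) ∧ ¬p5)   (De Morgan)
≡ (¬¬p3 ∧ ¬p4) ∨ ¬p5 ∨ ((¬p5 ∨ p1) ∧ (¬p1 ∨ p5) ∧ ¬p5)   (De Morgan)
≡ (p3 ∧ ¬p4) ∨ ¬p5 ∨ ((¬p5 ∨ p1) ∧ (¬p1 ∨ p5) ∧ ¬p5)   (double negation)
≡ (p3 ∧ ¬p4) ∨ ¬p5 ∨ (¬p5 ∧ ¬p1 ∧ ¬p5) ∨ (¬p5 ∧ p5 ∧ ¬p5) ∨ (p1 ∧ ¬p1 ∧ ¬p5) ∨ (p1 ∧ p5 ∧ ¬p5)   (distribute ∧ over ∨)
≡ (p3 ∧ ¬p4) ∨ ¬p5   (simplify)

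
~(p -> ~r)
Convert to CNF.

~(p -> ~r)
= ~(~p | ~r)
= ~~p & ~~r
= p & ~~r
= p & r

p & r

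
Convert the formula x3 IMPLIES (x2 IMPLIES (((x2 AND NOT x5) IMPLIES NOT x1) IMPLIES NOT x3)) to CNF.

x3 IMPLIES (x2 IMPLIES (((x2 AND NOT x5) IMPLIES NOT x1) IMPLIES NOT x3))
≡ NOT x3 OR (x2 IMPLIES (((x2 AND NOT x5) IMPLIES NOT x1) IMPLIES NOT x3))   [eliminate IMPLIES]
≡ NOT x3 OR NOT x2 OR (((x2 AND NOT x5) IMPLIES NOT x1) IMPLIES NOT x3)   [eliminate IMPLIES]
≡ NOT x3 OR NOT x2 OR NOT ((x2 AND NOT x5) IMPLIES NOT x1) OR NOT x3   [eliminate IMPLIES]
≡ NOT x3 OR NOT x2 OR NOT (NOT (x2 AND NOT x5) OR NOT x1) OR NOT x3   [eliminate IMPLIES]
≡ NOT x3 OR NOT x2 OR (NOT NOT (x2 AND NOT x5) AND NOT NOT x1) OR NOT x3   [De Morgan]
≡ NOT x3 OR NOT x2 OR (x2 AND NOT x5 AND NOT NOT x1) OR NOT x3   [double negation]
≡ NOT x3 OR NOT x2 OR (x2 AND NOT x5 AND x1) OR NOT x3   [double negation]
≡ (NOT x3 OR NOT x2 OR x2 OR NOT x3) AND (NOT x3 OR NOT x2 OR NOT x5 OR NOT x3) AND (NOT x3 OR NOT x2 OR x1 OR NOT x3)   [distribute OR over AND]
≡ (NOT x3 OR NOT x2 OR NOT x5) AND (NOT x3 OR NOT x2 OR x1)   [simplify]

(NOT x3 OR NOT x2 OR NOT x5) AND (NOT x3 OR NOT x2 OR x1)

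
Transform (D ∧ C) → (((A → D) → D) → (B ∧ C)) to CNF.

(D ∧ C) → (((A → D) → D) → (B ∧ C))
⇔ ¬(D ∧ C) ∨ (((A → D) → D) → (B ∧ C))   [eliminate →]
⇔ ¬(D ∧ C) ∨ ¬((A → D) → D) ∨ (B ∧ C)   [eliminate →]
⇔ ¬(D ∧ C) ∨ ¬(¬(A → D) ∨ D) ∨ (B ∧ C)   [eliminate →]
⇔ ¬(D ∧ C) ∨ ¬(¬(¬A ∨ D) ∨ D) ∨ (B ∧ C)   [eliminate →]
⇔ ¬D ∨ ¬C ∨ ¬(¬(¬A ∨ D) ∨ D) ∨ (B ∧ C)   [De Morgan]
⇔ ¬D ∨ ¬C ∨ (¬¬(¬A ∨ D) ∧ ¬D) ∨ (B ∧ C)   [De Morgan]
⇔ ¬D ∨ ¬C ∨ ((¬A ∨ D) ∧ ¬D) ∨ (B ∧ C)   [double negation]
⇔ (¬D ∨ ¬C ∨ ¬A ∨ D ∨ B) ∧ (¬D ∨ ¬C ∨ ¬A ∨ D ∨ C) ∧ (¬D ∨ ¬C ∨ ¬D ∨ B) ∧ (¬D ∨ ¬C ∨ ¬D ∨ C)   [distribute ∨ over ∧]
⇔ ¬D ∨ ¬C ∨ B   [simplify]

¬D ∨ ¬C ∨ B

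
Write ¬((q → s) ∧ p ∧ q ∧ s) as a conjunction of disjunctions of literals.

¬s ∨ ¬p ∨ ¬q

¬((q → s) ∧ p ∧ q ∧ s)
≡ ¬((¬q ∨ s) ∧ p ∧ q ∧ s)
≡ ¬(¬q ∨ s) ∨ ¬p ∨ ¬q ∨ ¬s
≡ ¬¬q ∧ ¬s ∨ ¬p ∨ ¬q ∨ ¬s
≡ q ∧ ¬s ∨ ¬p ∨ ¬q ∨ ¬s
≡ (q ∨ ¬p ∨ ¬q ∨ ¬s) ∧ (¬s ∨ ¬p ∨ ¬q ∨ ¬s)
≡ ¬s ∨ ¬p ∨ ¬q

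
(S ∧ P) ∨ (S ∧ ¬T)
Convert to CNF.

S ∧ (P ∨ ¬T)

(S ∧ P) ∨ (S ∧ ¬T)
= (S ∨ S) ∧ (S ∨ ¬T) ∧ (P ∨ S) ∧ (P ∨ ¬T)   (distribute ∨ over ∧)
= S ∧ (P ∨ ¬T)   (simplify)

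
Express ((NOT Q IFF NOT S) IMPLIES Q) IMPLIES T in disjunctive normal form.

((NOT Q IFF NOT S) IMPLIES Q) IMPLIES T
≡ NOT ((NOT Q IFF NOT S) IMPLIES Q) OR T   [eliminate IMPLIES]
≡ NOT (NOT (NOT Q IFF NOT S) OR Q) OR T   [eliminate IMPLIES]
≡ NOT (NOT ((NOT Q IMPLIES NOT S) AND (NOT S IMPLIES NOT Q)) OR Q) OR T   [eliminate IFF]
≡ NOT (NOT ((NOT NOT Q OR NOT S) AND (NOT S IMPLIES NOT Q)) OR Q) OR T   [eliminate IMPLIES]
≡ NOT (NOT ((NOT NOT Q OR NOT S) AND (NOT NOT S OR NOT Q)) OR Q) OR T   [eliminate IMPLIES]
≡ (NOT NOT ((NOT NOT Q OR NOT S) AND (NOT NOT S OR NOT Q)) AND NOT Q) OR T   [De Morgan]
≡ ((NOT NOT Q OR NOT S) AND (NOT NOT S OR NOT Q) AND NOT Q) OR T   [double negation]
≡ ((Q OR NOT S) AND (NOT NOT S OR NOT Q) AND NOT Q) OR T   [double negation]
≡ ((Q OR NOT S) AND (S OR NOT Q) AND NOT Q) OR T   [double negation]
≡ (Q AND S AND NOT Q) OR (Q AND NOT Q AND NOT Q) OR (NOT S AND S AND NOT Q) OR (NOT S AND NOT Q AND NOT Q) OR T   [distribute AND over OR]
≡ (NOT S AND NOT Q) OR T   [simplify]

(NOT S AND NOT Q) OR T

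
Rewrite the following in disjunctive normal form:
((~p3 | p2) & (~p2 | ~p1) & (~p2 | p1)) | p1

(~p3 & ~p2) | p1

((~p3 | p2) & (~p2 | ~p1) & (~p2 | p1)) | p1
= (~p3 & ~p2 & ~p2) | (~p3 & ~p2 & p1) | (~p3 & ~p1 & ~p2) | (~p3 & ~p1 & p1) | (p2 & ~p2 & ~p2) | (p2 & ~p2 & p1) | (p2 & ~p1 & ~p2) | (p2 & ~p1 & p1) | p1   [distribute & over |]
= (~p3 & ~p2) | p1   [simplify]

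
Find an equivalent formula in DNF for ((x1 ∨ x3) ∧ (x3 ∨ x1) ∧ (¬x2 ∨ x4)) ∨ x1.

((x1 ∨ x3) ∧ (x3 ∨ x1) ∧ (¬x2 ∨ x4)) ∨ x1
≡ (x1 ∧ x3 ∧ ¬x2) ∨ (x1 ∧ x3 ∧ x4) ∨ (x1 ∧ x1 ∧ ¬x2) ∨ (x1 ∧ x1 ∧ x4) ∨ (x3 ∧ x3 ∧ ¬x2) ∨ (x3 ∧ x3 ∧ x4) ∨ (x3 ∧ x1 ∧ ¬x2) ∨ (x3 ∧ x1 ∧ x4) ∨ x1
≡ (x3 ∧ ¬x2) ∨ (x3 ∧ x4) ∨ x1

(x3 ∧ ¬x2) ∨ (x3 ∧ x4) ∨ x1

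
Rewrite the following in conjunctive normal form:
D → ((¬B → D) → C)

D → ((¬B → D) → C)
≡ ¬D ∨ ((¬B → D) → C)   [eliminate →]
≡ ¬D ∨ ¬(¬B → D) ∨ C   [eliminate →]
≡ ¬D ∨ ¬(¬¬B ∨ D) ∨ C   [eliminate →]
≡ ¬D ∨ (¬¬¬B ∧ ¬D) ∨ C   [De Morgan]
≡ ¬D ∨ (¬B ∧ ¬D) ∨ C   [double negation]
≡ (¬D ∨ ¬B ∨ C) ∧ (¬D ∨ ¬D ∨ C)   [distribute ∨ over ∧]
≡ ¬D ∨ C   [simplify]

¬D ∨ C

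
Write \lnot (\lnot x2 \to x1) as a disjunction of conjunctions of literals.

\lnot (\lnot x2 \to x1)
⇔ \lnot (\lnot \lnot x2 \lor x1)   (eliminate \to)
⇔ \lnot \lnot \lnot x2 \land \lnot x1   (De Morgan)
⇔ \lnot x2 \land \lnot x1   (double negation)

\lnot x2 \land \lnot x1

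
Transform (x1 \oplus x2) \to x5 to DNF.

(\lnot x1 \land \lnot x2) \lor (x2 \land x1) \lor x5

(x1 \oplus x2) \to x5
≡ \lnot (x1 \oplus x2) \lor x5   — eliminate \to
≡ \lnot ((x1 \land \lnot x2) \lor (\lnot x1 \land x2)) \lor x5   — expand \oplus
≡ (\lnot (x1 \land \lnot x2) \land \lnot (\lnot x1 \land x2)) \lor x5   — De Morgan
≡ ((\lnot x1 \lor \lnot \lnot x2) \land \lnot (\lnot x1 \land x2)) \lor x5   — De Morgan
≡ ((\lnot x1 \lor x2) \land \lnot (\lnot x1 \land x2)) \lor x5   — double negation
≡ ((\lnot x1 \lor x2) \land (\lnot \lnot x1 \lor \lnot x2)) \lor x5   — De Morgan
≡ ((\lnot x1 \lor x2) \land (x1 \lor \lnot x2)) \lor x5   — double negation
≡ (\lnot x1 \land x1) \lor (\lnot x1 \land \lnot x2) \lor (x2 \land x1) \lor (x2 \land \lnot x2) \lor x5   — distribute \land over \lor
≡ (\lnot x1 \land \lnot x2) \lor (x2 \land x1) \lor x5   — simplify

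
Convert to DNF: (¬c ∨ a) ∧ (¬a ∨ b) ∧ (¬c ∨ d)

(¬c ∧ ¬a) ∨ (¬c ∧ b) ∨ (a ∧ b ∧ d)

(¬c ∨ a) ∧ (¬a ∨ b) ∧ (¬c ∨ d)
⇔ (¬c ∧ ¬a ∧ ¬c) ∨ (¬c ∧ ¬a ∧ d) ∨ (¬c ∧ b ∧ ¬c) ∨ (¬c ∧ b ∧ d) ∨ (a ∧ ¬a ∧ ¬c) ∨ (a ∧ ¬a ∧ d) ∨ (a ∧ b ∧ ¬c) ∨ (a ∧ b ∧ d)   — distribute ∧ over ∨
⇔ (¬c ∧ ¬a) ∨ (¬c ∧ b) ∨ (a ∧ b ∧ d)   — simplify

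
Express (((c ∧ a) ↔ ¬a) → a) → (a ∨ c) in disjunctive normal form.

a ∨ c

(((c ∧ a) ↔ ¬a) → a) → (a ∨ c)
≡ ¬(((c ∧ a) ↔ ¬a) → a) ∨ a ∨ c
≡ ¬(¬((c ∧ a) ↔ ¬a) ∨ a) ∨ a ∨ c
≡ ¬(¬(((c ∧ a) → ¬a) ∧ (¬a → (c ∧ a))) ∨ a) ∨ a ∨ c
≡ ¬(¬((¬(c ∧ a) ∨ ¬a) ∧ (¬a → (c ∧ a))) ∨ a) ∨ a ∨ c
≡ ¬(¬((¬(c ∧ a) ∨ ¬a) ∧ (¬¬a ∨ (c ∧ a))) ∨ a) ∨ a ∨ c
≡ (¬¬((¬(c ∧ a) ∨ ¬a) ∧ (¬¬a ∨ (c ∧ a))) ∧ ¬a) ∨ a ∨ c
≡ ((¬(c ∧ a) ∨ ¬a) ∧ (¬¬a ∨ (c ∧ a)) ∧ ¬a) ∨ a ∨ c
≡ ((¬c ∨ ¬a ∨ ¬a) ∧ (¬¬a ∨ (c ∧ a)) ∧ ¬a) ∨ a ∨ c
≡ ((¬c ∨ ¬a ∨ ¬a) ∧ (a ∨ (c ∧ a)) ∧ ¬a) ∨ a ∨ c
≡ (¬c ∧ a ∧ ¬a) ∨ (¬c ∧ c ∧ a ∧ ¬a) ∨ (¬a ∧ a ∧ ¬a) ∨ (¬a ∧ c ∧ a ∧ ¬a) ∨ (¬a ∧ a ∧ ¬a) ∨ (¬a ∧ c ∧ a ∧ ¬a) ∨ a ∨ c
≡ a ∨ c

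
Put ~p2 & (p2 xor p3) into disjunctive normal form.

~p2 & p3

~p2 & (p2 xor p3)
⇔ ~p2 & ((p2 & ~p3) | (~p2 & p3))   — expand xor
⇔ (~p2 & p2 & ~p3) | (~p2 & ~p2 & p3)   — distribute & over |
⇔ ~p2 & p3   — simplify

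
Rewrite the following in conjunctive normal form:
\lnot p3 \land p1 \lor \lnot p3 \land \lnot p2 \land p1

\lnot p3 \land p1

\lnot p3 \land p1 \lor \lnot p3 \land \lnot p2 \land p1
⇔ (\lnot p3 \lor \lnot p3) \land (\lnot p3 \lor \lnot p2) \land (\lnot p3 \lor p1) \land (p1 \lor \lnot p3) \land (p1 \lor \lnot p2) \land (p1 \lor p1)   [distribute \lor over \land]
⇔ \lnot p3 \land p1   [simplify]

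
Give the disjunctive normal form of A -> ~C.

A -> ~C
⇔ ~A | ~C   (eliminate ->)

~A | ~C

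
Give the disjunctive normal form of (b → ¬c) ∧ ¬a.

(¬b ∧ ¬a) ∨ (¬c ∧ ¬a)

(b → ¬c) ∧ ¬a
≡ (¬b ∨ ¬c) ∧ ¬a   — eliminate →
≡ (¬b ∧ ¬a) ∨ (¬c ∧ ¬a)   — distribute ∧ over ∨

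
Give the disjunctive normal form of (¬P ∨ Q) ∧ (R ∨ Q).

(¬P ∧ R) ∨ Q

(¬P ∨ Q) ∧ (R ∨ Q)
= (¬P ∧ R) ∨ (¬P ∧ Q) ∨ (Q ∧ R) ∨ (Q ∧ Q)   (distribute ∧ over ∨)
= (¬P ∧ R) ∨ Q   (simplify)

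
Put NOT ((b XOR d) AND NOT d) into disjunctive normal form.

(NOT b AND NOT d) OR d

NOT ((b XOR d) AND NOT d)
⇔ NOT (((b AND NOT d) OR (NOT b AND d)) AND NOT d)   (expand XOR)
⇔ NOT ((b AND NOT d) OR (NOT b AND d)) OR NOT NOT d   (De Morgan)
⇔ (NOT (b AND NOT d) AND NOT (NOT b AND d)) OR NOT NOT d   (De Morgan)
⇔ ((NOT b OR NOT NOT d) AND NOT (NOT b AND d)) OR NOT NOT d   (De Morgan)
⇔ ((NOT b OR d) AND NOT (NOT b AND d)) OR NOT NOT d   (double negation)
⇔ ((NOT b OR d) AND (NOT NOT b OR NOT d)) OR NOT NOT d   (De Morgan)
⇔ ((NOT b OR d) AND (b OR NOT d)) OR NOT NOT d   (double negation)
⇔ ((NOT b OR d) AND (b OR NOT d)) OR d   (double negation)
⇔ (NOT b AND b) OR (NOT b AND NOT d) OR (d AND b) OR (d AND NOT d) OR d   (distribute AND over OR)
⇔ (NOT b AND NOT d) OR d   (simplify)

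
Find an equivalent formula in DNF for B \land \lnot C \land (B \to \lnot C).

B \land \lnot C

B \land \lnot C \land (B \to \lnot C)
⇔ B \land \lnot C \land (\lnot B \lor \lnot C)   (eliminate \to)
⇔ (B \land \lnot C \land \lnot B) \lor (B \land \lnot C \land \lnot C)   (distribute \land over \lor)
⇔ B \land \lnot C   (simplify)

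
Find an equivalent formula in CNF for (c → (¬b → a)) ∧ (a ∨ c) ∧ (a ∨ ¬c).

(c → (¬b → a)) ∧ (a ∨ c) ∧ (a ∨ ¬c)
≡ (¬c ∨ (¬b → a)) ∧ (a ∨ c) ∧ (a ∨ ¬c)   [eliminate →]
≡ (¬c ∨ ¬¬b ∨ a) ∧ (a ∨ c) ∧ (a ∨ ¬c)   [eliminate →]
≡ (¬c ∨ b ∨ a) ∧ (a ∨ c) ∧ (a ∨ ¬c)   [double negation]
≡ (a ∨ c) ∧ (a ∨ ¬c)   [simplify]

(a ∨ c) ∧ (a ∨ ¬c)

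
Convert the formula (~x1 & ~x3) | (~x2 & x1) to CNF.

(~x1 | ~x2) & (~x3 | ~x2) & (~x3 | x1)

(~x1 & ~x3) | (~x2 & x1)
= (~x1 | ~x2) & (~x1 | x1) & (~x3 | ~x2) & (~x3 | x1)   — distribute | over &
= (~x1 | ~x2) & (~x3 | ~x2) & (~x3 | x1)   — simplify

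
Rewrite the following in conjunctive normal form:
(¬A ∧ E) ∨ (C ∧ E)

(¬A ∨ C) ∧ E

(¬A ∧ E) ∨ (C ∧ E)
≡ (¬A ∨ C) ∧ (¬A ∨ E) ∧ (E ∨ C) ∧ (E ∨ E)   [distribute ∨ over ∧]
≡ (¬A ∨ C) ∧ E   [simplify]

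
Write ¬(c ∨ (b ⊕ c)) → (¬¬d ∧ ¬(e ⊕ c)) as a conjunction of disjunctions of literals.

¬(c ∨ (b ⊕ c)) → (¬¬d ∧ ¬(e ⊕ c))
≡ ¬¬(c ∨ (b ⊕ c)) ∨ (¬¬d ∧ ¬(e ⊕ c))   (eliminate →)
≡ ¬¬(c ∨ ((b ∨ c) ∧ ¬(b ∧ c))) ∨ (¬¬d ∧ ¬(e ⊕ c))   (expand ⊕)
≡ ¬¬(c ∨ ((b ∨ c) ∧ ¬(b ∧ c))) ∨ (¬¬d ∧ ¬((e ∨ c) ∧ ¬(e ∧ c)))   (expand ⊕)
≡ c ∨ ((b ∨ c) ∧ ¬(b ∧ c)) ∨ (¬¬d ∧ ¬((e ∨ c) ∧ ¬(e ∧ c)))   (double negation)
≡ c ∨ ((b ∨ c) ∧ (¬b ∨ ¬c)) ∨ (¬¬d ∧ ¬((e ∨ c) ∧ ¬(e ∧ c)))   (De Morgan)
≡ c ∨ ((b ∨ c) ∧ (¬b ∨ ¬c)) ∨ (d ∧ ¬((e ∨ c) ∧ ¬(e ∧ c)))   (double negation)
≡ c ∨ ((b ∨ c) ∧ (¬b ∨ ¬c)) ∨ (d ∧ (¬(e ∨ c) ∨ ¬¬(e ∧ c)))   (De Morgan)
≡ c ∨ ((b ∨ c) ∧ (¬b ∨ ¬c)) ∨ (d ∧ ((¬e ∧ ¬c) ∨ ¬¬(e ∧ c)))   (De Morgan)
≡ c ∨ ((b ∨ c) ∧ (¬b ∨ ¬c)) ∨ (d ∧ ((¬e ∧ ¬c) ∨ (e ∧ c)))   (double negation)
≡ (c ∨ b ∨ c ∨ d) ∧ (c ∨ b ∨ c ∨ ¬e ∨ e) ∧ (c ∨ b ∨ c ∨ ¬e ∨ c) ∧ (c ∨ b ∨ c ∨ ¬c ∨ e) ∧ (c ∨ b ∨ c ∨ ¬c ∨ c) ∧ (c ∨ ¬b ∨ ¬c ∨ d) ∧ (c ∨ ¬b ∨ ¬c ∨ ¬e ∨ e) ∧ (c ∨ ¬b ∨ ¬c ∨ ¬e ∨ c) ∧ (c ∨ ¬b ∨ ¬c ∨ ¬c ∨ e) ∧ (c ∨ ¬b ∨ ¬c ∨ ¬c ∨ c)   (distribute ∨ over ∧)
≡ (c ∨ b ∨ d) ∧ (c ∨ b ∨ ¬e)   (simplify)

(c ∨ b ∨ d) ∧ (c ∨ b ∨ ¬e)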